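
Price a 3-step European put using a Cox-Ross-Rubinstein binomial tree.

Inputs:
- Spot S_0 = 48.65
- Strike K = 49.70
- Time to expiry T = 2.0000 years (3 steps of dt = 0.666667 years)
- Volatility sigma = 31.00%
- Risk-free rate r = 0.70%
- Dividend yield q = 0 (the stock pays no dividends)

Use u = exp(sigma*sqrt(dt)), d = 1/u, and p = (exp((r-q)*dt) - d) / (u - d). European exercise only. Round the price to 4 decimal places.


Answer: Price = V(0,0) = 9.3402

Derivation:
dt = T/N = 0.666667
u = exp(sigma*sqrt(dt)) = 1.288030; d = 1/u = 0.776379
p = (exp((r-q)*dt) - d) / (u - d) = 0.446199
Discount per step: exp(-r*dt) = 0.995344
Stock lattice S(k, i) with i counting down-moves:
  k=0: S(0,0) = 48.6500
  k=1: S(1,0) = 62.6627; S(1,1) = 37.7709
  k=2: S(2,0) = 80.7114; S(2,1) = 48.6500; S(2,2) = 29.3245
  k=3: S(3,0) = 103.9587; S(3,1) = 62.6627; S(3,2) = 37.7709; S(3,3) = 22.7670
Terminal payoffs V(N, i) = max(K - S_T, 0):
  V(3,0) = 0.000000; V(3,1) = 0.000000; V(3,2) = 11.929141; V(3,3) = 26.933049
Backward induction: V(k, i) = exp(-r*dt) * [p * V(k+1, i) + (1-p) * V(k+1, i+1)].
  V(2,0) = exp(-r*dt) * [p*0.000000 + (1-p)*0.000000] = 0.000000
  V(2,1) = exp(-r*dt) * [p*0.000000 + (1-p)*11.929141] = 6.575609
  V(2,2) = exp(-r*dt) * [p*11.929141 + (1-p)*26.933049] = 20.144090
  V(1,0) = exp(-r*dt) * [p*0.000000 + (1-p)*6.575609] = 3.624622
  V(1,1) = exp(-r*dt) * [p*6.575609 + (1-p)*20.144090] = 14.024243
  V(0,0) = exp(-r*dt) * [p*3.624622 + (1-p)*14.024243] = 9.340250


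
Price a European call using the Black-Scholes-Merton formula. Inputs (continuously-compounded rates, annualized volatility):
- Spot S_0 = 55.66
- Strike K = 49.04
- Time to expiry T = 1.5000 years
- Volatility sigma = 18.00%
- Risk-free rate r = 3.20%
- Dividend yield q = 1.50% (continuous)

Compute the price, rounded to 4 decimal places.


d1 = (ln(S/K) + (r - q + 0.5*sigma^2) * T) / (sigma * sqrt(T)) = 0.80028216
d2 = d1 - sigma * sqrt(T) = 0.57982808
exp(-rT) = 0.95313379; exp(-qT) = 0.97775124
C = S_0 * exp(-qT) * N(d1) - K * exp(-rT) * N(d2)
N(d1) = 0.78822633; N(d2) = 0.71898472
C = 55.6600 * 0.97775124 * 0.78822633 - 49.0400 * 0.95313379 * 0.71898472 = 9.2900

Answer: Price = 9.2900


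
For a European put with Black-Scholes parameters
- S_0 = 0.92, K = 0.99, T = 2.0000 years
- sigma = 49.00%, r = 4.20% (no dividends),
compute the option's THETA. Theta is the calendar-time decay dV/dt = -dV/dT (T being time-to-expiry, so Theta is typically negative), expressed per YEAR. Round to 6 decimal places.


d1 = 0.3618780966; d2 = -0.3310865490
phi(d1) = 0.3736572253; exp(-qT) = 1.0000000000; exp(-rT) = 0.9194312561
Theta = -S*exp(-qT)*phi(d1)*sigma/(2*sqrt(T)) + r*K*exp(-rT)*N(-d2) - q*S*exp(-qT)*N(-d1)
N(-d1) = 0.3587215643; N(-d2) = 0.6297104442; sqrt(T) = 1.4142135624
Term 1 = -0.9200 * 1.0000000000 * 0.3736572253 * 0.4900 / (2 * 1.4142135624) = -0.0595541867
Term 2 = 0.0420 * 0.9900 * 0.9194312561 * 0.6297104442 = 0.0240737998
Term 3 = 0 (no dividend yield, q = 0)
Theta = -0.0595541867 + (0.0240737998) + (0.0000000000) = -0.035480

Answer: Theta = -0.035480


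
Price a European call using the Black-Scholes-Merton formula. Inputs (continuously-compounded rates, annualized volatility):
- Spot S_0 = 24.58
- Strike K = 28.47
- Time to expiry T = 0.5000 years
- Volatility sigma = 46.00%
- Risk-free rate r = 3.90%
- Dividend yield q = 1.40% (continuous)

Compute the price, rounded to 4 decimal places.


d1 = (ln(S/K) + (r - q + 0.5*sigma^2) * T) / (sigma * sqrt(T)) = -0.25061647
d2 = d1 - sigma * sqrt(T) = -0.57588559
exp(-rT) = 0.98068890; exp(-qT) = 0.99302444
C = S_0 * exp(-qT) * N(d1) - K * exp(-rT) * N(d2)
N(d1) = 0.40105532; N(d2) = 0.28234626
C = 24.5800 * 0.99302444 * 0.40105532 - 28.4700 * 0.98068890 * 0.28234626 = 1.9060

Answer: Price = 1.9060


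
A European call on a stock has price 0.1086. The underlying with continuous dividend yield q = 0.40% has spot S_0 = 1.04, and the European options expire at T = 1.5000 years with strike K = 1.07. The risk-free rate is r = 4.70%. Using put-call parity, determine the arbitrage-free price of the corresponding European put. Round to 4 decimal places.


Answer: Put price = 0.0720

Derivation:
Put-call parity: C - P = S_0 * exp(-qT) - K * exp(-rT).
S_0 * exp(-qT) = 1.0400 * 0.99401796 = 1.03377868
K * exp(-rT) = 1.0700 * 0.93192774 = 0.99716268
P = C - S*exp(-qT) + K*exp(-rT)
P = 0.1086 - 1.03377868 + 0.99716268 = 0.0720


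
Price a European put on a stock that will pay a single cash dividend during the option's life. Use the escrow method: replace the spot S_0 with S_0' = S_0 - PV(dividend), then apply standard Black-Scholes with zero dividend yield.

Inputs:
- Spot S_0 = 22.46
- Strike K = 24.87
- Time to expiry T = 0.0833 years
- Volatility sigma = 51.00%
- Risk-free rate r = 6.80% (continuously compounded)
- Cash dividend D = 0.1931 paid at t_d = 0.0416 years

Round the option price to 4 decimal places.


PV(D) = D * exp(-r * t_d) = 0.1931 * 0.99717520 = 0.19255453
S_0' = S_0 - PV(D) = 22.4600 - 0.19255453 = 22.26744547
d1 = (ln(S_0'/K) + (r + sigma^2/2)*T) / (sigma*sqrt(T)) = -0.63887366
d2 = d1 - sigma*sqrt(T) = -0.78606853
exp(-rT) = 0.99435161
N(-d1) = 0.73854744; N(-d2) = 0.78408633
P = K * exp(-rT) * N(-d2) - S_0' * N(-d1) = 24.8700 * 0.99435161 * 0.78408633 - 22.26744547 * 0.73854744 = 2.9445

Answer: Price = 2.9445


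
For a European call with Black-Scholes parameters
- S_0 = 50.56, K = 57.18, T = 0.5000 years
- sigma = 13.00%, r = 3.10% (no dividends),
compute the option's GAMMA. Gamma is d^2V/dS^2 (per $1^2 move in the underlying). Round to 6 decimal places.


d1 = -1.1239564225; d2 = -1.2158803041
phi(d1) = 0.2121254248; exp(-qT) = 1.0000000000; exp(-rT) = 0.9846195068
Gamma = exp(-qT) * phi(d1) / (S * sigma * sqrt(T)) = 1.0000000000 * 0.2121254248 / (50.5600 * 0.1300 * 0.7071067812) = 0.045641

Answer: Gamma = 0.045641


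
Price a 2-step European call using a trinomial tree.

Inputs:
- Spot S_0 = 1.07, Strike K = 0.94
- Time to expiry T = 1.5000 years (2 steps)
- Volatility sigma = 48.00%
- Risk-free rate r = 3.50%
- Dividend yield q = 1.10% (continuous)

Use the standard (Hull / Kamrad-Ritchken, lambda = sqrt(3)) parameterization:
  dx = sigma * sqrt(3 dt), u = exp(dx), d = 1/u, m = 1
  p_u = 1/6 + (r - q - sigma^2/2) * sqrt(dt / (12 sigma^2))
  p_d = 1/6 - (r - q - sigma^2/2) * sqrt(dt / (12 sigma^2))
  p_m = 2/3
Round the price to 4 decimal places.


dt = T/N = 0.750000; dx = sigma*sqrt(3*dt) = 0.720000
u = exp(dx) = 2.054433; d = 1/u = 0.486752
p_u = 0.119167, p_m = 0.666667, p_d = 0.214167
Discount per step: exp(-r*dt) = 0.974092
Stock lattice S(k, j) with j the centered position index:
  k=0: S(0,+0) = 1.0700
  k=1: S(1,-1) = 0.5208; S(1,+0) = 1.0700; S(1,+1) = 2.1982
  k=2: S(2,-2) = 0.2535; S(2,-1) = 0.5208; S(2,+0) = 1.0700; S(2,+1) = 2.1982; S(2,+2) = 4.5161
Terminal payoffs V(N, j) = max(S_T - K, 0):
  V(2,-2) = 0.000000; V(2,-1) = 0.000000; V(2,+0) = 0.130000; V(2,+1) = 1.258244; V(2,+2) = 3.576145
Backward induction: V(k, j) = exp(-r*dt) * [p_u * V(k+1, j+1) + p_m * V(k+1, j) + p_d * V(k+1, j-1)]
  V(1,-1) = exp(-r*dt) * [p_u*0.130000 + p_m*0.000000 + p_d*0.000000] = 0.015090
  V(1,+0) = exp(-r*dt) * [p_u*1.258244 + p_m*0.130000 + p_d*0.000000] = 0.230477
  V(1,+1) = exp(-r*dt) * [p_u*3.576145 + p_m*1.258244 + p_d*0.130000] = 1.259333
  V(0,+0) = exp(-r*dt) * [p_u*1.259333 + p_m*0.230477 + p_d*0.015090] = 0.299001

Answer: Price = V(0,0) = 0.2990


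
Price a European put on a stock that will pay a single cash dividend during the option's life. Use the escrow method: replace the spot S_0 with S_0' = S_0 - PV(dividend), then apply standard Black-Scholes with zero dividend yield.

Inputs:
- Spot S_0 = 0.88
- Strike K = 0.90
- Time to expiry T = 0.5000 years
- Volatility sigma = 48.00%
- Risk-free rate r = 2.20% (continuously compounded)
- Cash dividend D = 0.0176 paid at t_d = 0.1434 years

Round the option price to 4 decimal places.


PV(D) = D * exp(-r * t_d) = 0.0176 * 0.99685017 = 0.01754456
S_0' = S_0 - PV(D) = 0.8800 - 0.01754456 = 0.86245544
d1 = (ln(S_0'/K) + (r + sigma^2/2)*T) / (sigma*sqrt(T)) = 0.07656999
d2 = d1 - sigma*sqrt(T) = -0.26284126
exp(-rT) = 0.98906028
N(-d1) = 0.46948282; N(-d2) = 0.60366354
P = K * exp(-rT) * N(-d2) - S_0' * N(-d1) = 0.9000 * 0.98906028 * 0.60366354 - 0.86245544 * 0.46948282 = 0.1324

Answer: Price = 0.1324


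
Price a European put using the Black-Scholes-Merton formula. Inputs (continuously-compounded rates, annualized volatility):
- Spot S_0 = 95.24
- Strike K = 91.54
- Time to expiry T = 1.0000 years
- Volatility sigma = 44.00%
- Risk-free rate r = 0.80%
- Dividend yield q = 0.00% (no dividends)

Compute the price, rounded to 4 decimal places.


Answer: Price = 14.0769

Derivation:
d1 = (ln(S/K) + (r - q + 0.5*sigma^2) * T) / (sigma * sqrt(T)) = 0.32823633
d2 = d1 - sigma * sqrt(T) = -0.11176367
exp(-rT) = 0.99203191; exp(-qT) = 1.00000000
P = K * exp(-rT) * N(-d2) - S_0 * exp(-qT) * N(-d1)
N(-d1) = 0.37136649; N(-d2) = 0.54449460
P = 91.5400 * 0.99203191 * 0.54449460 - 95.2400 * 1.00000000 * 0.37136649 = 14.0769


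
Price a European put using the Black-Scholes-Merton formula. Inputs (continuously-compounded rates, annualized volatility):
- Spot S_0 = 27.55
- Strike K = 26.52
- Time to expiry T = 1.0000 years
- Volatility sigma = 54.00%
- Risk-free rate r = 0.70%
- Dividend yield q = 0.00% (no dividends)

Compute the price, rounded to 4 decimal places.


d1 = (ln(S/K) + (r - q + 0.5*sigma^2) * T) / (sigma * sqrt(T)) = 0.35352476
d2 = d1 - sigma * sqrt(T) = -0.18647524
exp(-rT) = 0.99302444; exp(-qT) = 1.00000000
P = K * exp(-rT) * N(-d2) - S_0 * exp(-qT) * N(-d1)
N(-d1) = 0.36184753; N(-d2) = 0.57396395
P = 26.5200 * 0.99302444 * 0.57396395 - 27.5500 * 1.00000000 * 0.36184753 = 5.1464

Answer: Price = 5.1464


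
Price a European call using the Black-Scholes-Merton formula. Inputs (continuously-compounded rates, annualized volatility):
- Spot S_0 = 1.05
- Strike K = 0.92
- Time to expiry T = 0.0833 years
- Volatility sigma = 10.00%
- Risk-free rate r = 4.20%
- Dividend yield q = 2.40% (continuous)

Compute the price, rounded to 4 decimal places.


d1 = (ln(S/K) + (r - q + 0.5*sigma^2) * T) / (sigma * sqrt(T)) = 4.64586252
d2 = d1 - sigma * sqrt(T) = 4.61700078
exp(-rT) = 0.99650751; exp(-qT) = 0.99800280
C = S_0 * exp(-qT) * N(d1) - K * exp(-rT) * N(d2)
N(d1) = 0.99999831; N(d2) = 0.99999805
C = 1.0500 * 0.99800280 * 0.99999831 - 0.9200 * 0.99650751 * 0.99999805 = 0.1311

Answer: Price = 0.1311


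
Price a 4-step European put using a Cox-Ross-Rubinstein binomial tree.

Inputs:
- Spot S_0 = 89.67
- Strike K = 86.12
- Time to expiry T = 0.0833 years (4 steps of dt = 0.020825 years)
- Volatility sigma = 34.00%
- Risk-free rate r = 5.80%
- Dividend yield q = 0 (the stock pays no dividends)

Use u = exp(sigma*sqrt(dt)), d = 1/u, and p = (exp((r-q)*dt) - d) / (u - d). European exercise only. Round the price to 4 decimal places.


dt = T/N = 0.020825
u = exp(sigma*sqrt(dt)) = 1.050289; d = 1/u = 0.952119
p = (exp((r-q)*dt) - d) / (u - d) = 0.500047
Discount per step: exp(-r*dt) = 0.998793
Stock lattice S(k, i) with i counting down-moves:
  k=0: S(0,0) = 89.6700
  k=1: S(1,0) = 94.1794; S(1,1) = 85.3765
  k=2: S(2,0) = 98.9155; S(2,1) = 89.6700; S(2,2) = 81.2886
  k=3: S(3,0) = 103.8898; S(3,1) = 94.1794; S(3,2) = 85.3765; S(3,3) = 77.3965
  k=4: S(4,0) = 109.1143; S(4,1) = 98.9155; S(4,2) = 89.6700; S(4,3) = 81.2886; S(4,4) = 73.6907
Terminal payoffs V(N, i) = max(K - S_T, 0):
  V(4,0) = 0.000000; V(4,1) = 0.000000; V(4,2) = 0.000000; V(4,3) = 4.831354; V(4,4) = 12.429312
Backward induction: V(k, i) = exp(-r*dt) * [p * V(k+1, i) + (1-p) * V(k+1, i+1)].
  V(3,0) = exp(-r*dt) * [p*0.000000 + (1-p)*0.000000] = 0.000000
  V(3,1) = exp(-r*dt) * [p*0.000000 + (1-p)*0.000000] = 0.000000
  V(3,2) = exp(-r*dt) * [p*0.000000 + (1-p)*4.831354] = 2.412532
  V(3,3) = exp(-r*dt) * [p*4.831354 + (1-p)*12.429312] = 8.619556
  V(2,0) = exp(-r*dt) * [p*0.000000 + (1-p)*0.000000] = 0.000000
  V(2,1) = exp(-r*dt) * [p*0.000000 + (1-p)*2.412532] = 1.204696
  V(2,2) = exp(-r*dt) * [p*2.412532 + (1-p)*8.619556] = 5.509092
  V(1,0) = exp(-r*dt) * [p*0.000000 + (1-p)*1.204696] = 0.601564
  V(1,1) = exp(-r*dt) * [p*1.204696 + (1-p)*5.509092] = 3.352638
  V(0,0) = exp(-r*dt) * [p*0.601564 + (1-p)*3.352638] = 1.974584

Answer: Price = V(0,0) = 1.9746


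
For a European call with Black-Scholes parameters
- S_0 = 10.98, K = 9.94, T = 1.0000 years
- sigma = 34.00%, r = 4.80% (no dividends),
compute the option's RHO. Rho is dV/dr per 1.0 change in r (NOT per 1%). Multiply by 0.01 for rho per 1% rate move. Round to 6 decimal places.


Answer: Rho = 5.722875

Derivation:
d1 = 0.6038482806; d2 = 0.2638482806
phi(d1) = 0.3324536237; exp(-qT) = 1.0000000000; exp(-rT) = 0.9531337871
N(d2) = 0.6040515851
Rho = K*T*exp(-rT)*N(d2) = 9.9400 * 1.0000 * 0.9531337871 * 0.6040515851 = 5.722875


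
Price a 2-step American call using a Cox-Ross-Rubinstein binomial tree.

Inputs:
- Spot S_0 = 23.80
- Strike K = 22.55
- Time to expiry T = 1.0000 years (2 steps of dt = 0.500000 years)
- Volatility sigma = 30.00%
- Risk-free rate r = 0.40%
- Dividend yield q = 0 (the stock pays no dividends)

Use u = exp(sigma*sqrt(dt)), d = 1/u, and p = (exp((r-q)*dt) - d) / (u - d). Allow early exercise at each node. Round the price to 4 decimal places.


Answer: Price = V(0,0) = 3.4286

Derivation:
dt = T/N = 0.500000
u = exp(sigma*sqrt(dt)) = 1.236311; d = 1/u = 0.808858
p = (exp((r-q)*dt) - d) / (u - d) = 0.451849
Discount per step: exp(-r*dt) = 0.998002
Stock lattice S(k, i) with i counting down-moves:
  k=0: S(0,0) = 23.8000
  k=1: S(1,0) = 29.4242; S(1,1) = 19.2508
  k=2: S(2,0) = 36.3775; S(2,1) = 23.8000; S(2,2) = 15.5712
Terminal payoffs V(N, i) = max(S_T - K, 0):
  V(2,0) = 13.827471; V(2,1) = 1.250000; V(2,2) = 0.000000
Backward induction: V(k, i) = exp(-r*dt) * [p * V(k+1, i) + (1-p) * V(k+1, i+1)]; then take max(V_cont, immediate exercise) for American.
  V(1,0) = exp(-r*dt) * [p*13.827471 + (1-p)*1.250000] = 6.919259; exercise = 6.874204; V(1,0) = max -> 6.919259
  V(1,1) = exp(-r*dt) * [p*1.250000 + (1-p)*0.000000] = 0.563682; exercise = 0.000000; V(1,1) = max -> 0.563682
  V(0,0) = exp(-r*dt) * [p*6.919259 + (1-p)*0.563682] = 3.428576; exercise = 1.250000; V(0,0) = max -> 3.428576


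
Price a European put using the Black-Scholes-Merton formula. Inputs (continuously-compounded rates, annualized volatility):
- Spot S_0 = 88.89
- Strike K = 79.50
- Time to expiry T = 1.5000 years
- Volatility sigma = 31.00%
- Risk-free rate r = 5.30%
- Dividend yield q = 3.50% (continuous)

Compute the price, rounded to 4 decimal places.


Answer: Price = 7.1896

Derivation:
d1 = (ln(S/K) + (r - q + 0.5*sigma^2) * T) / (sigma * sqrt(T)) = 0.55500072
d2 = d1 - sigma * sqrt(T) = 0.17532981
exp(-rT) = 0.92357802; exp(-qT) = 0.94885432
P = K * exp(-rT) * N(-d2) - S_0 * exp(-qT) * N(-d1)
N(-d1) = 0.28944708; N(-d2) = 0.43041024
P = 79.5000 * 0.92357802 * 0.43041024 - 88.8900 * 0.94885432 * 0.28944708 = 7.1896


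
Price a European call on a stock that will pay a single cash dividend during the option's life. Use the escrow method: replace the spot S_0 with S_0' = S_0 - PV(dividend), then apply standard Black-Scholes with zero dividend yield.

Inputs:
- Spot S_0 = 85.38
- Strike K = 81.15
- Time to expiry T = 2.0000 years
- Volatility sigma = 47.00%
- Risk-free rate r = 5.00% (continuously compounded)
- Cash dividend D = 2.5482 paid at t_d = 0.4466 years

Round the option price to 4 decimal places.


Answer: Price = 25.4046

Derivation:
PV(D) = D * exp(-r * t_d) = 2.5482 * 0.97791747 = 2.49192929
S_0' = S_0 - PV(D) = 85.3800 - 2.49192929 = 82.88807071
d1 = (ln(S_0'/K) + (r + sigma^2/2)*T) / (sigma*sqrt(T)) = 0.51467122
d2 = d1 - sigma*sqrt(T) = -0.15000916
exp(-rT) = 0.90483742
N(d1) = 0.69660861; N(d2) = 0.44037870
C = S_0' * N(d1) - K * exp(-rT) * N(d2) = 82.88807071 * 0.69660861 - 81.1500 * 0.90483742 * 0.44037870 = 25.4046


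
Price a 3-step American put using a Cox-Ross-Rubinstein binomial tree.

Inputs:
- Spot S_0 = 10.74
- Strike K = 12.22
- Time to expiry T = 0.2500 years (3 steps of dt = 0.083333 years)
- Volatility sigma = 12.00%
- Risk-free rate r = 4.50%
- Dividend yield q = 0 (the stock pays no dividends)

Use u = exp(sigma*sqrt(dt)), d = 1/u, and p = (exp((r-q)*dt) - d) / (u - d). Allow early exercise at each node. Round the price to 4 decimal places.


Answer: Price = V(0,0) = 1.4800

Derivation:
dt = T/N = 0.083333
u = exp(sigma*sqrt(dt)) = 1.035248; d = 1/u = 0.965952
p = (exp((r-q)*dt) - d) / (u - d) = 0.545558
Discount per step: exp(-r*dt) = 0.996257
Stock lattice S(k, i) with i counting down-moves:
  k=0: S(0,0) = 10.7400
  k=1: S(1,0) = 11.1186; S(1,1) = 10.3743
  k=2: S(2,0) = 11.5105; S(2,1) = 10.7400; S(2,2) = 10.0211
  k=3: S(3,0) = 11.9162; S(3,1) = 11.1186; S(3,2) = 10.3743; S(3,3) = 9.6799
Terminal payoffs V(N, i) = max(K - S_T, 0):
  V(3,0) = 0.303808; V(3,1) = 1.101436; V(3,2) = 1.845674; V(3,3) = 2.540095
Backward induction: V(k, i) = exp(-r*dt) * [p * V(k+1, i) + (1-p) * V(k+1, i+1)]; then take max(V_cont, immediate exercise) for American.
  V(2,0) = exp(-r*dt) * [p*0.303808 + (1-p)*1.101436] = 0.663790; exercise = 0.709529; V(2,0) = max -> 0.709529
  V(2,1) = exp(-r*dt) * [p*1.101436 + (1-p)*1.845674] = 1.434261; exercise = 1.480000; V(2,1) = max -> 1.480000
  V(2,2) = exp(-r*dt) * [p*1.845674 + (1-p)*2.540095] = 2.153159; exercise = 2.198898; V(2,2) = max -> 2.198898
  V(1,0) = exp(-r*dt) * [p*0.709529 + (1-p)*1.480000] = 1.055697; exercise = 1.101436; V(1,0) = max -> 1.101436
  V(1,1) = exp(-r*dt) * [p*1.480000 + (1-p)*2.198898] = 1.799935; exercise = 1.845674; V(1,1) = max -> 1.845674
  V(0,0) = exp(-r*dt) * [p*1.101436 + (1-p)*1.845674] = 1.434261; exercise = 1.480000; V(0,0) = max -> 1.480000


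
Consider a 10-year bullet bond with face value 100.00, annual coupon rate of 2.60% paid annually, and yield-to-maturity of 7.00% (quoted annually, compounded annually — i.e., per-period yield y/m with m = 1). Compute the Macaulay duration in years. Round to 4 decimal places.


Answer: Macaulay duration = 8.6643 years

Derivation:
Coupon per period c = face * coupon_rate / m = 2.600000
Periods per year m = 1; per-period yield y/m = 0.070000
Number of cashflows N = 10
Cashflows (t years, CF_t, discount factor 1/(1+y/m)^(m*t), PV):
  t = 1.0000: CF_t = 2.600000, DF = 0.934579, PV = 2.429907
  t = 2.0000: CF_t = 2.600000, DF = 0.873439, PV = 2.270941
  t = 3.0000: CF_t = 2.600000, DF = 0.816298, PV = 2.122374
  t = 4.0000: CF_t = 2.600000, DF = 0.762895, PV = 1.983528
  t = 5.0000: CF_t = 2.600000, DF = 0.712986, PV = 1.853764
  t = 6.0000: CF_t = 2.600000, DF = 0.666342, PV = 1.732490
  t = 7.0000: CF_t = 2.600000, DF = 0.622750, PV = 1.619149
  t = 8.0000: CF_t = 2.600000, DF = 0.582009, PV = 1.513224
  t = 9.0000: CF_t = 2.600000, DF = 0.543934, PV = 1.414228
  t = 10.0000: CF_t = 102.600000, DF = 0.508349, PV = 52.156637
Price P = sum_t PV_t = 69.096241
Macaulay numerator sum_t t * PV_t:
  t * PV_t at t = 1.0000: 2.429907
  t * PV_t at t = 2.0000: 4.541881
  t * PV_t at t = 3.0000: 6.367123
  t * PV_t at t = 4.0000: 7.934110
  t * PV_t at t = 5.0000: 9.268820
  t * PV_t at t = 6.0000: 10.394939
  t * PV_t at t = 7.0000: 11.334045
  t * PV_t at t = 8.0000: 12.105789
  t * PV_t at t = 9.0000: 12.728050
  t * PV_t at t = 10.0000: 521.566374
Macaulay duration D = (sum_t t * PV_t) / P = 598.671039 / 69.096241 = 8.664307


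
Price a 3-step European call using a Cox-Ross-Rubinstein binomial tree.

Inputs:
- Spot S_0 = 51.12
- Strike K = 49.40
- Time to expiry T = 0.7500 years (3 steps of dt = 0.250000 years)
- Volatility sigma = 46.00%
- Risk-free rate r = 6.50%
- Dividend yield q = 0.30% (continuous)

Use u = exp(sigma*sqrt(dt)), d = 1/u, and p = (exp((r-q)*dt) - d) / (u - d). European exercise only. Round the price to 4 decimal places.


dt = T/N = 0.250000
u = exp(sigma*sqrt(dt)) = 1.258600; d = 1/u = 0.794534
p = (exp((r-q)*dt) - d) / (u - d) = 0.476413
Discount per step: exp(-r*dt) = 0.983881
Stock lattice S(k, i) with i counting down-moves:
  k=0: S(0,0) = 51.1200
  k=1: S(1,0) = 64.3396; S(1,1) = 40.6166
  k=2: S(2,0) = 80.9779; S(2,1) = 51.1200; S(2,2) = 32.2712
  k=3: S(3,0) = 101.9187; S(3,1) = 64.3396; S(3,2) = 40.6166; S(3,3) = 25.6406
Terminal payoffs V(N, i) = max(S_T - K, 0):
  V(3,0) = 52.518738; V(3,1) = 14.939633; V(3,2) = 0.000000; V(3,3) = 0.000000
Backward induction: V(k, i) = exp(-r*dt) * [p * V(k+1, i) + (1-p) * V(k+1, i+1)].
  V(2,0) = exp(-r*dt) * [p*52.518738 + (1-p)*14.939633] = 32.313414
  V(2,1) = exp(-r*dt) * [p*14.939633 + (1-p)*0.000000] = 7.002708
  V(2,2) = exp(-r*dt) * [p*0.000000 + (1-p)*0.000000] = 0.000000
  V(1,0) = exp(-r*dt) * [p*32.313414 + (1-p)*7.002708] = 18.753812
  V(1,1) = exp(-r*dt) * [p*7.002708 + (1-p)*0.000000] = 3.282404
  V(0,0) = exp(-r*dt) * [p*18.753812 + (1-p)*3.282404] = 10.481464

Answer: Price = V(0,0) = 10.4815


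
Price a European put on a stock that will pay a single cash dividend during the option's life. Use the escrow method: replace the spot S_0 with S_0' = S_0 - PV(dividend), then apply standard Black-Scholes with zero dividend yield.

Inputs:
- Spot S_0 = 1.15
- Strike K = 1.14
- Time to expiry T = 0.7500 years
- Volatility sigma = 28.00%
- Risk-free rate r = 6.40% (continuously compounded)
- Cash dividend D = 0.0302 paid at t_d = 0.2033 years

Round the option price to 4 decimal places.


Answer: Price = 0.0905

Derivation:
PV(D) = D * exp(-r * t_d) = 0.0302 * 0.98707308 = 0.02980961
S_0' = S_0 - PV(D) = 1.1500 - 0.02980961 = 1.12019039
d1 = (ln(S_0'/K) + (r + sigma^2/2)*T) / (sigma*sqrt(T)) = 0.24690138
d2 = d1 - sigma*sqrt(T) = 0.00441426
exp(-rT) = 0.95313379
N(-d1) = 0.40249228; N(-d2) = 0.49823897
P = K * exp(-rT) * N(-d2) - S_0' * N(-d1) = 1.1400 * 0.95313379 * 0.49823897 - 1.12019039 * 0.40249228 = 0.0905


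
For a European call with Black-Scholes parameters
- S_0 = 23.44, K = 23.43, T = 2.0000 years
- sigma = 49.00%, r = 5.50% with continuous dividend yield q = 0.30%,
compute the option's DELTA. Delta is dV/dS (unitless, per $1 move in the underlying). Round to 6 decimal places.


Answer: Delta = 0.686338

Derivation:
d1 = 0.4971779071; d2 = -0.1957867384
phi(d1) = 0.3525610540; exp(-qT) = 0.9940179641; exp(-rT) = 0.8958341353
N(d1) = 0.6904682002
Delta = exp(-qT) * N(d1) = 0.9940179641 * 0.6904682002 = 0.686338


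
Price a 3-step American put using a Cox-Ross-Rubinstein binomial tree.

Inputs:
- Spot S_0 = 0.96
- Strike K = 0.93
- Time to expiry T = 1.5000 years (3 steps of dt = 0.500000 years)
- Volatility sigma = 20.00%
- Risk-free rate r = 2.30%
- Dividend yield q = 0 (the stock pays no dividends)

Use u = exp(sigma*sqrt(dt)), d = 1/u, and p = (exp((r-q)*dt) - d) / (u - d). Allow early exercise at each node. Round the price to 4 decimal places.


Answer: Price = V(0,0) = 0.0724

Derivation:
dt = T/N = 0.500000
u = exp(sigma*sqrt(dt)) = 1.151910; d = 1/u = 0.868123
p = (exp((r-q)*dt) - d) / (u - d) = 0.505461
Discount per step: exp(-r*dt) = 0.988566
Stock lattice S(k, i) with i counting down-moves:
  k=0: S(0,0) = 0.9600
  k=1: S(1,0) = 1.1058; S(1,1) = 0.8334
  k=2: S(2,0) = 1.2738; S(2,1) = 0.9600; S(2,2) = 0.7235
  k=3: S(3,0) = 1.4673; S(3,1) = 1.1058; S(3,2) = 0.8334; S(3,3) = 0.6281
Terminal payoffs V(N, i) = max(K - S_T, 0):
  V(3,0) = 0.000000; V(3,1) = 0.000000; V(3,2) = 0.096601; V(3,3) = 0.301919
Backward induction: V(k, i) = exp(-r*dt) * [p * V(k+1, i) + (1-p) * V(k+1, i+1)]; then take max(V_cont, immediate exercise) for American.
  V(2,0) = exp(-r*dt) * [p*0.000000 + (1-p)*0.000000] = 0.000000; exercise = 0.000000; V(2,0) = max -> 0.000000
  V(2,1) = exp(-r*dt) * [p*0.000000 + (1-p)*0.096601] = 0.047227; exercise = 0.000000; V(2,1) = max -> 0.047227
  V(2,2) = exp(-r*dt) * [p*0.096601 + (1-p)*0.301919] = 0.195873; exercise = 0.206507; V(2,2) = max -> 0.206507
  V(1,0) = exp(-r*dt) * [p*0.000000 + (1-p)*0.047227] = 0.023089; exercise = 0.000000; V(1,0) = max -> 0.023089
  V(1,1) = exp(-r*dt) * [p*0.047227 + (1-p)*0.206507] = 0.124557; exercise = 0.096601; V(1,1) = max -> 0.124557
  V(0,0) = exp(-r*dt) * [p*0.023089 + (1-p)*0.124557] = 0.072431; exercise = 0.000000; V(0,0) = max -> 0.072431


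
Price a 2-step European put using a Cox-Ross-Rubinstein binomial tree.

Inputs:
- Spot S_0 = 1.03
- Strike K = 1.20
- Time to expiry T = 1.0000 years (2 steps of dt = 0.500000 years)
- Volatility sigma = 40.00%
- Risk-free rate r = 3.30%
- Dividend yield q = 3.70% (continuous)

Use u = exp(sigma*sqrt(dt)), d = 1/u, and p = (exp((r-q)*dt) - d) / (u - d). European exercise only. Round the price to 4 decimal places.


dt = T/N = 0.500000
u = exp(sigma*sqrt(dt)) = 1.326896; d = 1/u = 0.753638
p = (exp((r-q)*dt) - d) / (u - d) = 0.426272
Discount per step: exp(-r*dt) = 0.983635
Stock lattice S(k, i) with i counting down-moves:
  k=0: S(0,0) = 1.0300
  k=1: S(1,0) = 1.3667; S(1,1) = 0.7762
  k=2: S(2,0) = 1.8135; S(2,1) = 1.0300; S(2,2) = 0.5850
Terminal payoffs V(N, i) = max(K - S_T, 0):
  V(2,0) = 0.000000; V(2,1) = 0.170000; V(2,2) = 0.614990
Backward induction: V(k, i) = exp(-r*dt) * [p * V(k+1, i) + (1-p) * V(k+1, i+1)].
  V(1,0) = exp(-r*dt) * [p*0.000000 + (1-p)*0.170000] = 0.095938
  V(1,1) = exp(-r*dt) * [p*0.170000 + (1-p)*0.614990] = 0.418344
  V(0,0) = exp(-r*dt) * [p*0.095938 + (1-p)*0.418344] = 0.276314

Answer: Price = V(0,0) = 0.2763


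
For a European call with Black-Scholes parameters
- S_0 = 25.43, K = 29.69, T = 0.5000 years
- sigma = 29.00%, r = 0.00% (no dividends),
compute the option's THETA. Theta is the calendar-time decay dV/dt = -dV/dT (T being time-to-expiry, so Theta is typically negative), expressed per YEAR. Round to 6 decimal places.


Answer: Theta = -1.681178

Derivation:
d1 = -0.6527605502; d2 = -0.8578215167
phi(d1) = 0.3223921230; exp(-qT) = 1.0000000000; exp(-rT) = 1.0000000000
Theta = -S*exp(-qT)*phi(d1)*sigma/(2*sqrt(T)) - r*K*exp(-rT)*N(d2) + q*S*exp(-qT)*N(d1)
N(d1) = 0.2569553300; N(d2) = 0.1954955133; sqrt(T) = 0.7071067812
Term 1 = -25.4300 * 1.0000000000 * 0.3223921230 * 0.2900 / (2 * 0.7071067812) = -1.6811783260
Term 2 = -0.0000 * 29.6900 * 1.0000000000 * 0.1954955133 = -0.0000000000
Term 3 = 0 (no dividend yield, q = 0)
Theta = -1.6811783260 + (-0.0000000000) + (0.0000000000) = -1.681178


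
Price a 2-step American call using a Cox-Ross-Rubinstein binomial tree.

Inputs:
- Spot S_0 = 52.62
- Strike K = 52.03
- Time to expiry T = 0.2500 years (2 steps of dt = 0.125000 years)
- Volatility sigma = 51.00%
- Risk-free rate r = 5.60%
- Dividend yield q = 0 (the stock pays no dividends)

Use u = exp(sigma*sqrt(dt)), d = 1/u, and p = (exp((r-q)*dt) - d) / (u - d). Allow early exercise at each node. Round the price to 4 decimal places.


dt = T/N = 0.125000
u = exp(sigma*sqrt(dt)) = 1.197591; d = 1/u = 0.835009
p = (exp((r-q)*dt) - d) / (u - d) = 0.474417
Discount per step: exp(-r*dt) = 0.993024
Stock lattice S(k, i) with i counting down-moves:
  k=0: S(0,0) = 52.6200
  k=1: S(1,0) = 63.0173; S(1,1) = 43.9382
  k=2: S(2,0) = 75.4689; S(2,1) = 52.6200; S(2,2) = 36.6888
Terminal payoffs V(N, i) = max(S_T - K, 0):
  V(2,0) = 23.438906; V(2,1) = 0.590000; V(2,2) = 0.000000
Backward induction: V(k, i) = exp(-r*dt) * [p * V(k+1, i) + (1-p) * V(k+1, i+1)]; then take max(V_cont, immediate exercise) for American.
  V(1,0) = exp(-r*dt) * [p*23.438906 + (1-p)*0.590000] = 11.350189; exercise = 10.987250; V(1,0) = max -> 11.350189
  V(1,1) = exp(-r*dt) * [p*0.590000 + (1-p)*0.000000] = 0.277954; exercise = 0.000000; V(1,1) = max -> 0.277954
  V(0,0) = exp(-r*dt) * [p*11.350189 + (1-p)*0.277954] = 5.492234; exercise = 0.590000; V(0,0) = max -> 5.492234

Answer: Price = V(0,0) = 5.4922


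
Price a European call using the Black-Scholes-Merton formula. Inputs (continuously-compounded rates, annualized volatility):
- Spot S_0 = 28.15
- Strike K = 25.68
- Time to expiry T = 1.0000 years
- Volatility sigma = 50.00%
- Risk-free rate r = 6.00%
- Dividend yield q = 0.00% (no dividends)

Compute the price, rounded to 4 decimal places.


Answer: Price = 7.3794

Derivation:
d1 = (ln(S/K) + (r - q + 0.5*sigma^2) * T) / (sigma * sqrt(T)) = 0.55366975
d2 = d1 - sigma * sqrt(T) = 0.05366975
exp(-rT) = 0.94176453; exp(-qT) = 1.00000000
C = S_0 * exp(-qT) * N(d1) - K * exp(-rT) * N(d2)
N(d1) = 0.71009756; N(d2) = 0.52140086
C = 28.1500 * 1.00000000 * 0.71009756 - 25.6800 * 0.94176453 * 0.52140086 = 7.3794


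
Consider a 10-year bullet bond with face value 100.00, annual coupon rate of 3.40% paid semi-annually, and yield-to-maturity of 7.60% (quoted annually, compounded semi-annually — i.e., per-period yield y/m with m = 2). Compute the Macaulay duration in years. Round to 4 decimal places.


Answer: Macaulay duration = 8.2218 years

Derivation:
Coupon per period c = face * coupon_rate / m = 1.700000
Periods per year m = 2; per-period yield y/m = 0.038000
Number of cashflows N = 20
Cashflows (t years, CF_t, discount factor 1/(1+y/m)^(m*t), PV):
  t = 0.5000: CF_t = 1.700000, DF = 0.963391, PV = 1.637765
  t = 1.0000: CF_t = 1.700000, DF = 0.928122, PV = 1.577808
  t = 1.5000: CF_t = 1.700000, DF = 0.894145, PV = 1.520046
  t = 2.0000: CF_t = 1.700000, DF = 0.861411, PV = 1.464399
  t = 2.5000: CF_t = 1.700000, DF = 0.829876, PV = 1.410789
  t = 3.0000: CF_t = 1.700000, DF = 0.799495, PV = 1.359142
  t = 3.5000: CF_t = 1.700000, DF = 0.770227, PV = 1.309385
  t = 4.0000: CF_t = 1.700000, DF = 0.742030, PV = 1.261450
  t = 4.5000: CF_t = 1.700000, DF = 0.714865, PV = 1.215270
  t = 5.0000: CF_t = 1.700000, DF = 0.688694, PV = 1.170780
  t = 5.5000: CF_t = 1.700000, DF = 0.663482, PV = 1.127919
  t = 6.0000: CF_t = 1.700000, DF = 0.639193, PV = 1.086627
  t = 6.5000: CF_t = 1.700000, DF = 0.615793, PV = 1.046847
  t = 7.0000: CF_t = 1.700000, DF = 0.593249, PV = 1.008523
  t = 7.5000: CF_t = 1.700000, DF = 0.571531, PV = 0.971602
  t = 8.0000: CF_t = 1.700000, DF = 0.550608, PV = 0.936033
  t = 8.5000: CF_t = 1.700000, DF = 0.530451, PV = 0.901766
  t = 9.0000: CF_t = 1.700000, DF = 0.511031, PV = 0.868753
  t = 9.5000: CF_t = 1.700000, DF = 0.492323, PV = 0.836949
  t = 10.0000: CF_t = 101.700000, DF = 0.474300, PV = 48.236288
Price P = sum_t PV_t = 70.948146
Macaulay numerator sum_t t * PV_t:
  t * PV_t at t = 0.5000: 0.818882
  t * PV_t at t = 1.0000: 1.577808
  t * PV_t at t = 1.5000: 2.280070
  t * PV_t at t = 2.0000: 2.928799
  t * PV_t at t = 2.5000: 3.526973
  t * PV_t at t = 3.0000: 4.077426
  t * PV_t at t = 3.5000: 4.582848
  t * PV_t at t = 4.0000: 5.045801
  t * PV_t at t = 4.5000: 5.468715
  t * PV_t at t = 5.0000: 5.853901
  t * PV_t at t = 5.5000: 6.203556
  t * PV_t at t = 6.0000: 6.519765
  t * PV_t at t = 6.5000: 6.804507
  t * PV_t at t = 7.0000: 7.059664
  t * PV_t at t = 7.5000: 7.287019
  t * PV_t at t = 8.0000: 7.488266
  t * PV_t at t = 8.5000: 7.665012
  t * PV_t at t = 9.0000: 7.818781
  t * PV_t at t = 9.5000: 7.951019
  t * PV_t at t = 10.0000: 482.362884
Macaulay duration D = (sum_t t * PV_t) / P = 583.321695 / 70.948146 = 8.221803


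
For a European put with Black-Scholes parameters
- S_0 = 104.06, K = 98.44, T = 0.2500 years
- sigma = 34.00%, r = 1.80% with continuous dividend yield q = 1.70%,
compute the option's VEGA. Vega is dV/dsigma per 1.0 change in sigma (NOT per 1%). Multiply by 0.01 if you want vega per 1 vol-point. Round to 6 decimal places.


d1 = 0.4130613549; d2 = 0.2430613549
phi(d1) = 0.3663198666; exp(-qT) = 0.9957590185; exp(-rT) = 0.9955101098
Vega = S * exp(-qT) * phi(d1) * sqrt(T) = 104.0600 * 0.9957590185 * 0.3663198666 * 0.5000000000 = 18.978791

Answer: Vega = 18.978791


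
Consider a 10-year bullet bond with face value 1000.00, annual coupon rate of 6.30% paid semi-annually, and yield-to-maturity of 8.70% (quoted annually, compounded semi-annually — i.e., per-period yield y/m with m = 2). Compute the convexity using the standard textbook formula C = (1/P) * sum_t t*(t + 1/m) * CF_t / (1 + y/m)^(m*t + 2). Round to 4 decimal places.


Answer: Convexity = 62.9176

Derivation:
Coupon per period c = face * coupon_rate / m = 31.500000
Periods per year m = 2; per-period yield y/m = 0.043500
Number of cashflows N = 20
Cashflows (t years, CF_t, discount factor 1/(1+y/m)^(m*t), PV):
  t = 0.5000: CF_t = 31.500000, DF = 0.958313, PV = 30.186871
  t = 1.0000: CF_t = 31.500000, DF = 0.918365, PV = 28.928482
  t = 1.5000: CF_t = 31.500000, DF = 0.880081, PV = 27.722551
  t = 2.0000: CF_t = 31.500000, DF = 0.843393, PV = 26.566891
  t = 2.5000: CF_t = 31.500000, DF = 0.808235, PV = 25.459407
  t = 3.0000: CF_t = 31.500000, DF = 0.774543, PV = 24.398090
  t = 3.5000: CF_t = 31.500000, DF = 0.742254, PV = 23.381016
  t = 4.0000: CF_t = 31.500000, DF = 0.711312, PV = 22.406340
  t = 4.5000: CF_t = 31.500000, DF = 0.681660, PV = 21.472295
  t = 5.0000: CF_t = 31.500000, DF = 0.653244, PV = 20.577188
  t = 5.5000: CF_t = 31.500000, DF = 0.626013, PV = 19.719394
  t = 6.0000: CF_t = 31.500000, DF = 0.599916, PV = 18.897359
  t = 6.5000: CF_t = 31.500000, DF = 0.574908, PV = 18.109592
  t = 7.0000: CF_t = 31.500000, DF = 0.550942, PV = 17.354664
  t = 7.5000: CF_t = 31.500000, DF = 0.527975, PV = 16.631206
  t = 8.0000: CF_t = 31.500000, DF = 0.505965, PV = 15.937907
  t = 8.5000: CF_t = 31.500000, DF = 0.484873, PV = 15.273510
  t = 9.0000: CF_t = 31.500000, DF = 0.464661, PV = 14.636809
  t = 9.5000: CF_t = 31.500000, DF = 0.445290, PV = 14.026649
  t = 10.0000: CF_t = 1031.500000, DF = 0.426728, PV = 440.169721
Price P = sum_t PV_t = 841.855944
Convexity numerator sum_t t*(t + 1/m) * CF_t / (1+y/m)^(m*t + 2):
  t = 0.5000: term = 13.861276
  t = 1.0000: term = 39.850337
  t = 1.5000: term = 76.378222
  t = 2.0000: term = 121.990451
  t = 2.5000: term = 175.357620
  t = 3.0000: term = 235.266573
  t = 3.5000: term = 300.612136
  t = 4.0000: term = 370.389379
  t = 4.5000: term = 443.686367
  t = 5.0000: term = 519.677372
  t = 5.5000: term = 597.616527
  t = 6.0000: term = 676.831890
  t = 6.5000: term = 756.719890
  t = 7.0000: term = 836.740139
  t = 7.5000: term = 916.410584
  t = 8.0000: term = 995.302982
  t = 8.5000: term = 1073.038673
  t = 9.0000: term = 1149.284635
  t = 9.5000: term = 1223.749811
  t = 10.0000: term = 42444.806355
Convexity = (1/P) * sum = 52967.571217 / 841.855944 = 62.917619


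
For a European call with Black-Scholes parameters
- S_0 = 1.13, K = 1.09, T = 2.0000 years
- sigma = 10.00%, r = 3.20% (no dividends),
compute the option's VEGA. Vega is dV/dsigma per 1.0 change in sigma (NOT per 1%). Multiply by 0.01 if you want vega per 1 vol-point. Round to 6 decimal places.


Answer: Vega = 0.471014

Derivation:
d1 = 0.7780998529; d2 = 0.6366784966
phi(d1) = 0.2947410149; exp(-qT) = 1.0000000000; exp(-rT) = 0.9380049995
Vega = S * exp(-qT) * phi(d1) * sqrt(T) = 1.1300 * 1.0000000000 * 0.2947410149 * 1.4142135624 = 0.471014


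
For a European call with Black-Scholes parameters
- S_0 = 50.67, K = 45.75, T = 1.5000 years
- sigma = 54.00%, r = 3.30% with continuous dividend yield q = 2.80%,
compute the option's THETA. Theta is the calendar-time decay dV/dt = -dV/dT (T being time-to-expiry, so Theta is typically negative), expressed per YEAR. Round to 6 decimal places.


d1 = 0.4964635303; d2 = -0.1648987003
phi(d1) = 0.3526862062; exp(-qT) = 0.9588697806; exp(-rT) = 0.9517051581
Theta = -S*exp(-qT)*phi(d1)*sigma/(2*sqrt(T)) - r*K*exp(-rT)*N(d2) + q*S*exp(-qT)*N(d1)
N(d1) = 0.6902162941; N(d2) = 0.4345118577; sqrt(T) = 1.2247448714
Term 1 = -50.6700 * 0.9588697806 * 0.3526862062 * 0.5400 / (2 * 1.2247448714) = -3.7776102239
Term 2 = -0.0330 * 45.7500 * 0.9517051581 * 0.4345118577 = -0.6243226543
Term 3 = 0.0280 * 50.6700 * 0.9588697806 * 0.6902162941 = 0.9389744499
Theta = -3.7776102239 + (-0.6243226543) + (0.9389744499) = -3.462958

Answer: Theta = -3.462958


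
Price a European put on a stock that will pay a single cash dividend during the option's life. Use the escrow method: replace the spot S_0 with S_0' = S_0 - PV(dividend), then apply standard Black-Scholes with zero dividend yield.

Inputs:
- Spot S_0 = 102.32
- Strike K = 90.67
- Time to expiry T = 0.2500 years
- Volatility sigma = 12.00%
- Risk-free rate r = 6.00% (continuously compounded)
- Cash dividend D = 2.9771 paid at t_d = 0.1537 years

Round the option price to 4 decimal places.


Answer: Price = 0.0854

Derivation:
PV(D) = D * exp(-r * t_d) = 2.9771 * 0.99082039 = 2.94977139
S_0' = S_0 - PV(D) = 102.3200 - 2.94977139 = 99.37022861
d1 = (ln(S_0'/K) + (r + sigma^2/2)*T) / (sigma*sqrt(T)) = 1.80710027
d2 = d1 - sigma*sqrt(T) = 1.74710027
exp(-rT) = 0.98511194
N(-d1) = 0.03537332; N(-d2) = 0.04030997
P = K * exp(-rT) * N(-d2) - S_0' * N(-d1) = 90.6700 * 0.98511194 * 0.04030997 - 99.37022861 * 0.03537332 = 0.0854


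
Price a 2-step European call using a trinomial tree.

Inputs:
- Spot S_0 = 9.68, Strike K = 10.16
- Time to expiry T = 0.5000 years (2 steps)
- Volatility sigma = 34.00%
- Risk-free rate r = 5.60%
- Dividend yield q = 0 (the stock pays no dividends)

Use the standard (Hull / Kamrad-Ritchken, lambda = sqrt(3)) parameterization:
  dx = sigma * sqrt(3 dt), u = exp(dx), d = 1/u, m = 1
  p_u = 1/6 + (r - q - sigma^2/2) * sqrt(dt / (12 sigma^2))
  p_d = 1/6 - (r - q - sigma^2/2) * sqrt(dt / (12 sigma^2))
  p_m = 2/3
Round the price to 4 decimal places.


dt = T/N = 0.250000; dx = sigma*sqrt(3*dt) = 0.294449
u = exp(dx) = 1.342386; d = 1/u = 0.744942
p_u = 0.165903, p_m = 0.666667, p_d = 0.167431
Discount per step: exp(-r*dt) = 0.986098
Stock lattice S(k, j) with j the centered position index:
  k=0: S(0,+0) = 9.6800
  k=1: S(1,-1) = 7.2110; S(1,+0) = 9.6800; S(1,+1) = 12.9943
  k=2: S(2,-2) = 5.3718; S(2,-1) = 7.2110; S(2,+0) = 9.6800; S(2,+1) = 12.9943; S(2,+2) = 17.4434
Terminal payoffs V(N, j) = max(S_T - K, 0):
  V(2,-2) = 0.000000; V(2,-1) = 0.000000; V(2,+0) = 0.000000; V(2,+1) = 2.834297; V(2,+2) = 7.283362
Backward induction: V(k, j) = exp(-r*dt) * [p_u * V(k+1, j+1) + p_m * V(k+1, j) + p_d * V(k+1, j-1)]
  V(1,-1) = exp(-r*dt) * [p_u*0.000000 + p_m*0.000000 + p_d*0.000000] = 0.000000
  V(1,+0) = exp(-r*dt) * [p_u*2.834297 + p_m*0.000000 + p_d*0.000000] = 0.463680
  V(1,+1) = exp(-r*dt) * [p_u*7.283362 + p_m*2.834297 + p_d*0.000000] = 3.054791
  V(0,+0) = exp(-r*dt) * [p_u*3.054791 + p_m*0.463680 + p_d*0.000000] = 0.804574

Answer: Price = V(0,0) = 0.8046


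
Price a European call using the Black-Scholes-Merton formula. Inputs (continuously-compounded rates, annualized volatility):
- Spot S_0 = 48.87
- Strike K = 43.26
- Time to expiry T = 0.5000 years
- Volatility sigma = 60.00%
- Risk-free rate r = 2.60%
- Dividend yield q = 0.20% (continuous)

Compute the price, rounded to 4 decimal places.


d1 = (ln(S/K) + (r - q + 0.5*sigma^2) * T) / (sigma * sqrt(T)) = 0.52782054
d2 = d1 - sigma * sqrt(T) = 0.10355647
exp(-rT) = 0.98708414; exp(-qT) = 0.99900050
C = S_0 * exp(-qT) * N(d1) - K * exp(-rT) * N(d2)
N(d1) = 0.70118805; N(d2) = 0.54123933
C = 48.8700 * 0.99900050 * 0.70118805 - 43.2600 * 0.98708414 * 0.54123933 = 11.1212

Answer: Price = 11.1212


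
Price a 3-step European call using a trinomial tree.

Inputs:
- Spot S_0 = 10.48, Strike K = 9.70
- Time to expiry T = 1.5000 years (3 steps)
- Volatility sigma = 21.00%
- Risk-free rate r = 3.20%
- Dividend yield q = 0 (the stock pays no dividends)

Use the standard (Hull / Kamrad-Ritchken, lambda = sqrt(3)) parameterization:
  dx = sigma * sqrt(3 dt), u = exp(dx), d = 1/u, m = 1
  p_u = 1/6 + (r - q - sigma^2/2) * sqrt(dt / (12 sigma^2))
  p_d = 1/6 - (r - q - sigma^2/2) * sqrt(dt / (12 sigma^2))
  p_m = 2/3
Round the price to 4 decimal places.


Answer: Price = V(0,0) = 1.7519

Derivation:
dt = T/N = 0.500000; dx = sigma*sqrt(3*dt) = 0.257196
u = exp(dx) = 1.293299; d = 1/u = 0.773216
p_u = 0.176338, p_m = 0.666667, p_d = 0.156995
Discount per step: exp(-r*dt) = 0.984127
Stock lattice S(k, j) with j the centered position index:
  k=0: S(0,+0) = 10.4800
  k=1: S(1,-1) = 8.1033; S(1,+0) = 10.4800; S(1,+1) = 13.5538
  k=2: S(2,-2) = 6.2656; S(2,-1) = 8.1033; S(2,+0) = 10.4800; S(2,+1) = 13.5538; S(2,+2) = 17.5291
  k=3: S(3,-3) = 4.8447; S(3,-2) = 6.2656; S(3,-1) = 8.1033; S(3,+0) = 10.4800; S(3,+1) = 13.5538; S(3,+2) = 17.5291; S(3,+3) = 22.6704
Terminal payoffs V(N, j) = max(S_T - K, 0):
  V(3,-3) = 0.000000; V(3,-2) = 0.000000; V(3,-1) = 0.000000; V(3,+0) = 0.780000; V(3,+1) = 3.853775; V(3,+2) = 7.829085; V(3,+3) = 12.970351
Backward induction: V(k, j) = exp(-r*dt) * [p_u * V(k+1, j+1) + p_m * V(k+1, j) + p_d * V(k+1, j-1)]
  V(2,-2) = exp(-r*dt) * [p_u*0.000000 + p_m*0.000000 + p_d*0.000000] = 0.000000
  V(2,-1) = exp(-r*dt) * [p_u*0.780000 + p_m*0.000000 + p_d*0.000000] = 0.135361
  V(2,+0) = exp(-r*dt) * [p_u*3.853775 + p_m*0.780000 + p_d*0.000000] = 1.180528
  V(2,+1) = exp(-r*dt) * [p_u*7.829085 + p_m*3.853775 + p_d*0.780000] = 4.007570
  V(2,+2) = exp(-r*dt) * [p_u*12.970351 + p_m*7.829085 + p_d*3.853775] = 7.982831
  V(1,-1) = exp(-r*dt) * [p_u*1.180528 + p_m*0.135361 + p_d*0.000000] = 0.293676
  V(1,+0) = exp(-r*dt) * [p_u*4.007570 + p_m*1.180528 + p_d*0.135361] = 1.490911
  V(1,+1) = exp(-r*dt) * [p_u*7.982831 + p_m*4.007570 + p_d*1.180528] = 4.197036
  V(0,+0) = exp(-r*dt) * [p_u*4.197036 + p_m*1.490911 + p_d*0.293676] = 1.751889
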